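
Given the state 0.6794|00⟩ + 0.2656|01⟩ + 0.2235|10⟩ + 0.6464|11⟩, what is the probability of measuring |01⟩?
0.07054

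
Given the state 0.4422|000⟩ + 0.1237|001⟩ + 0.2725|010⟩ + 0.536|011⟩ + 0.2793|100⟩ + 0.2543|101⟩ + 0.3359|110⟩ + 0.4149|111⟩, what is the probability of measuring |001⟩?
0.0153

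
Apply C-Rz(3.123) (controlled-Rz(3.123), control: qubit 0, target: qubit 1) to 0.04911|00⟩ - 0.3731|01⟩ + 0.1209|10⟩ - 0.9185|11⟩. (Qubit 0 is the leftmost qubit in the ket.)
0.04911|00⟩ - 0.3731|01⟩ + (0.001124 - 0.1209i)|10⟩ + (-0.008539 - 0.9185i)|11⟩

C-Rz(3.123) leaves the control-|0⟩ kets |00⟩, |01⟩ unchanged and applies Rz(3.123) to qubit 1 on the control-|1⟩ pair (|10⟩, |11⟩).
Rz(3.123) = [[e^(−iθ/2), 0], [0, e^(iθ/2)]] with e^(±iθ/2) = cos(θ/2) ± i·sin(θ/2); θ = 3.123, cos(θ/2) ≈ 0.00929619, sin(θ/2) ≈ 0.999957.
With a = amp(|10⟩) = 0.1209 and b = amp(|11⟩) = -0.9185:
new amp(|10⟩) = (0.00929619 - 0.999957i)·a = (0.001124 - 0.1209i)
new amp(|11⟩) = (0.00929619 + 0.999957i)·b = (-0.008539 - 0.9185i)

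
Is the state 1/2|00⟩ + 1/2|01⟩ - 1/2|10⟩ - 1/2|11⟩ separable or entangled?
Separable

Writing the state as a|00⟩ + b|01⟩ + c|10⟩ + d|11⟩, it is a product state iff ad − bc = 0.
Here (a, b, c, d) = (1/2, 1/2, -1/2, -1/2): ad − bc = (1/2)(-1/2) − (1/2)(-1/2) = 0, so the state is separable.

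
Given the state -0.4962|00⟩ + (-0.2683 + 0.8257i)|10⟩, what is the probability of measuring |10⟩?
0.7538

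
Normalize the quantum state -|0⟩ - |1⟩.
-1/√2|0⟩ - 1/√2|1⟩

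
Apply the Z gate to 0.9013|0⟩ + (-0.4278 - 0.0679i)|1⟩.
0.9013|0⟩ + (0.4278 + 0.0679i)|1⟩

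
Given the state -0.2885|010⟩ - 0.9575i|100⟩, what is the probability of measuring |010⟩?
0.08323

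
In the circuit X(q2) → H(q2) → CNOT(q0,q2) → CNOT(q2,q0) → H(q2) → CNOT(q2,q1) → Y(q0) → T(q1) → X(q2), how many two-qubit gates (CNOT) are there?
3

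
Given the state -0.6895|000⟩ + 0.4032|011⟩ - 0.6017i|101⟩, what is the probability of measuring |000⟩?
0.4754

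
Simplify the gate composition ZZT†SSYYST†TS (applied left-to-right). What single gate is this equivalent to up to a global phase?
T†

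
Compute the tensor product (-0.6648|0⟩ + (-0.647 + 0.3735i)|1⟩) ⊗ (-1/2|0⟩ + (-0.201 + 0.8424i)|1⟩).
0.3324|00⟩ + (0.1336 - 0.56i)|01⟩ + (0.3235 - 0.1868i)|10⟩ + (-0.1846 - 0.6201i)|11⟩

amp(|b₁b₂…⟩) = product of the factor amplitudes for bits b₁, b₂, …; only kets whose every factor amplitude is nonzero survive.
|00⟩: (-0.6648)(-1/2) = 0.3324
|01⟩: (-0.6648)(-0.201 + 0.8424i) = (0.1336 - 0.56i)
|10⟩: (-0.647 + 0.3735i)(-1/2) = (0.3235 - 0.1868i)
|11⟩: (-0.647 + 0.3735i)(-0.201 + 0.8424i) = (-0.1846 - 0.6201i)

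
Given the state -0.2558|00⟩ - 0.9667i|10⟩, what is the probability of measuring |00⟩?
0.06543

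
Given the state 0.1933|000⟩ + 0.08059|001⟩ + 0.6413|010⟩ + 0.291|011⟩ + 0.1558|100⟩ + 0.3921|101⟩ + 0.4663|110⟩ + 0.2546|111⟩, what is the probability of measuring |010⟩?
0.4113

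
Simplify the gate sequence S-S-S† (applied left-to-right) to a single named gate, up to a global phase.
S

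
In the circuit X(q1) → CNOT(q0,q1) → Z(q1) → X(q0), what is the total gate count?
4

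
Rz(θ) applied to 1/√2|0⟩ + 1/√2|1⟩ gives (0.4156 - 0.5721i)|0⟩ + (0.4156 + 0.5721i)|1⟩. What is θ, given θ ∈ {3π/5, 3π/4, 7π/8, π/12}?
3π/5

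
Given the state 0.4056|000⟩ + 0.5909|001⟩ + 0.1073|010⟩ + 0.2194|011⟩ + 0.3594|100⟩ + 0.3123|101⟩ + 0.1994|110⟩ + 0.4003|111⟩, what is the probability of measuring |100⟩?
0.1292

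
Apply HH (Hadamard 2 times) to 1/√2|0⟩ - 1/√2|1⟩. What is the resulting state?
1/√2|0⟩ - 1/√2|1⟩

H² = I, so an even number of Hadamards cancels: H^2 = I and the state is unchanged.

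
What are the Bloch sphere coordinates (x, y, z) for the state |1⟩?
(0, 0, -1)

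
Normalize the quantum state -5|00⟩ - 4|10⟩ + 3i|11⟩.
-1/√2|00⟩ - 0.5657|10⟩ + 0.4243i|11⟩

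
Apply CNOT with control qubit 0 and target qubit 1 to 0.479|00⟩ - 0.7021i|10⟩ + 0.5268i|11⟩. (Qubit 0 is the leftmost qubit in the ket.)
0.479|00⟩ + 0.5268i|10⟩ - 0.7021i|11⟩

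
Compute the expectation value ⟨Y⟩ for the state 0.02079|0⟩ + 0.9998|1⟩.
0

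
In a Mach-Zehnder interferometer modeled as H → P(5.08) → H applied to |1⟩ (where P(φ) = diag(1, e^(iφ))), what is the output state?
(0.3203 + 0.4666i)|0⟩ + (0.6797 - 0.4666i)|1⟩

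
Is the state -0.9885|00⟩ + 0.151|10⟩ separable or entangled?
Separable

Writing the state as a|00⟩ + b|01⟩ + c|10⟩ + d|11⟩, it is a product state iff ad − bc = 0.
Here (a, b, c, d) = (-0.9885, 0, 0.151, 0): ad − bc = (-0.9885)(0) − (0)(0.151) = 0, so the state is separable.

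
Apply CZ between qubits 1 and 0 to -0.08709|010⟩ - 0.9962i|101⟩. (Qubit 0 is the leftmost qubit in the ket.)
-0.08709|010⟩ - 0.9962i|101⟩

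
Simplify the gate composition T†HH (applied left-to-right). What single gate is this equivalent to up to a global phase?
T†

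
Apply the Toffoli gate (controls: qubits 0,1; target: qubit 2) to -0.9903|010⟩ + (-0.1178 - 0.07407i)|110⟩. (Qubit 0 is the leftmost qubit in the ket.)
-0.9903|010⟩ + (-0.1178 - 0.07407i)|111⟩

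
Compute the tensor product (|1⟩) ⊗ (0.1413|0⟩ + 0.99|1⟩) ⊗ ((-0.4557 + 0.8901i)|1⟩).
(-0.06439 + 0.1258i)|101⟩ + (-0.4511 + 0.8812i)|111⟩

amp(|b₁b₂…⟩) = product of the factor amplitudes for bits b₁, b₂, …; only kets whose every factor amplitude is nonzero survive.
|101⟩: (1)(0.1413)(-0.4557 + 0.8901i) = (-0.06439 + 0.1258i)
|111⟩: (1)(0.99)(-0.4557 + 0.8901i) = (-0.4511 + 0.8812i)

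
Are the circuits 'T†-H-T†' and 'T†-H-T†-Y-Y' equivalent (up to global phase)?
Yes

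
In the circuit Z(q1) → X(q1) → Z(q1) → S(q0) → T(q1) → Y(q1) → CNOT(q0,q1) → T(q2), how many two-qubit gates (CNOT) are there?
1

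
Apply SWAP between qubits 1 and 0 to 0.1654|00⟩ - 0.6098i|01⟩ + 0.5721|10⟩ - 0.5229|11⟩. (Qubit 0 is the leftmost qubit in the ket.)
0.1654|00⟩ + 0.5721|01⟩ - 0.6098i|10⟩ - 0.5229|11⟩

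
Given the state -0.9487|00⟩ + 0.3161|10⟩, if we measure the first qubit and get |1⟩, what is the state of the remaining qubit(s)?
|0⟩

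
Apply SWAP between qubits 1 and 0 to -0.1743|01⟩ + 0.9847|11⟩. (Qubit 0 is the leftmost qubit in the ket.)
-0.1743|10⟩ + 0.9847|11⟩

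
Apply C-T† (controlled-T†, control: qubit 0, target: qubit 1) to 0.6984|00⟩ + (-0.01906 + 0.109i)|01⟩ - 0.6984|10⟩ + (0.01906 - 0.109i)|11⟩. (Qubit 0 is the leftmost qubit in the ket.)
0.6984|00⟩ + (-0.01906 + 0.109i)|01⟩ - 0.6984|10⟩ + (-0.0636 - 0.09055i)|11⟩

C-T† leaves the control-|0⟩ kets |00⟩, |01⟩ unchanged and applies T† to qubit 1 on the control-|1⟩ pair (|10⟩, |11⟩).
T† = [[1, 0], [0, (1/√2 - (1/√2)i)]].
With a = amp(|10⟩) = -0.6984 and b = amp(|11⟩) = (0.01906 - 0.109i):
new amp(|10⟩) = (1)·a = -0.6984
new amp(|11⟩) = (1/√2 - (1/√2)i)·b = (-0.0636 - 0.09055i)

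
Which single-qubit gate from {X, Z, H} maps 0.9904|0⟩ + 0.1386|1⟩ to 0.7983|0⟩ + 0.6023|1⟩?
H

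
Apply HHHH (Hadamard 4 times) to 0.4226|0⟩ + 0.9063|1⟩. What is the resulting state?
0.4226|0⟩ + 0.9063|1⟩

H² = I, so an even number of Hadamards cancels: H^4 = I and the state is unchanged.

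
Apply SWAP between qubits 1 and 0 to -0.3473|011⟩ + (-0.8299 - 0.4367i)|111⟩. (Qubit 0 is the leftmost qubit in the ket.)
-0.3473|101⟩ + (-0.8299 - 0.4367i)|111⟩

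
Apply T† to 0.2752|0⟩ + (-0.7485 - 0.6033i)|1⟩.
0.2752|0⟩ + (-0.9559 + 0.1027i)|1⟩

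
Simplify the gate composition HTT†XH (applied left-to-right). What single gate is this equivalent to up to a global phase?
Z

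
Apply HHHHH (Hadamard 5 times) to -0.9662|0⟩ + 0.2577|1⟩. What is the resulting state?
-0.501|0⟩ - 0.8654|1⟩

H² = I, so H^5 = H: a single Hadamard. With (a, b) = (-0.9662, 0.2577), H gives ((a + b)/√2, (a − b)/√2) = (-0.501, -0.8654).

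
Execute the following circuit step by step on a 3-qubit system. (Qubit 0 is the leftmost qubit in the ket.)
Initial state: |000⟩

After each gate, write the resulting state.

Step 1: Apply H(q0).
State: 1/√2|000⟩ + 1/√2|100⟩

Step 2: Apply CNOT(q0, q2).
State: 1/√2|000⟩ + 1/√2|101⟩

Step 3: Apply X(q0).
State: 1/√2|001⟩ + 1/√2|100⟩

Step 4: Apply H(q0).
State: 1/2|000⟩ + 1/2|001⟩ - 1/2|100⟩ + 1/2|101⟩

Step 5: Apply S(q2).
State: 1/2|000⟩ + (1/2)i|001⟩ - 1/2|100⟩ + (1/2)i|101⟩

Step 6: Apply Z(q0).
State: 1/2|000⟩ + (1/2)i|001⟩ + 1/2|100⟩ - (1/2)i|101⟩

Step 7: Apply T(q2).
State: 1/2|000⟩ + (-1/√8 + (1/√8)i)|001⟩ + 1/2|100⟩ + (1/√8 - (1/√8)i)|101⟩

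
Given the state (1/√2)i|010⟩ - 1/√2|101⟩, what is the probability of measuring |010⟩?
1/2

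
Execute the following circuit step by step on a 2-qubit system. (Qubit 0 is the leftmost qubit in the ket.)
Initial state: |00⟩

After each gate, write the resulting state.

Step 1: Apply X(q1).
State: |01⟩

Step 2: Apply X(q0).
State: |11⟩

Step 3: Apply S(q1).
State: i|11⟩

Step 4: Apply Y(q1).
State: |10⟩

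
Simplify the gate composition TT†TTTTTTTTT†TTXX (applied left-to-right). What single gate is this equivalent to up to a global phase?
T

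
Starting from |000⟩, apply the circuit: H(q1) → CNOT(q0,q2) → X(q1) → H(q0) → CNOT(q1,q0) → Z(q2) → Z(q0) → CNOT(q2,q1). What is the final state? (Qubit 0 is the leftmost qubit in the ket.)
1/2|000⟩ + 1/2|010⟩ - 1/2|100⟩ - 1/2|110⟩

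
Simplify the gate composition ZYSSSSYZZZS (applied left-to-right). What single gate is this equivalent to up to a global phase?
S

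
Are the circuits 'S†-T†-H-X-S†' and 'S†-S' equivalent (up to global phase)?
No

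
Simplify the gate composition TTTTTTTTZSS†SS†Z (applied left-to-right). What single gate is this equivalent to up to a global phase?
I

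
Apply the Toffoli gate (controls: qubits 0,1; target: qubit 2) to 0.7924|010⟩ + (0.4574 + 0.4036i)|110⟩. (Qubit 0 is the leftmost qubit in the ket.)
0.7924|010⟩ + (0.4574 + 0.4036i)|111⟩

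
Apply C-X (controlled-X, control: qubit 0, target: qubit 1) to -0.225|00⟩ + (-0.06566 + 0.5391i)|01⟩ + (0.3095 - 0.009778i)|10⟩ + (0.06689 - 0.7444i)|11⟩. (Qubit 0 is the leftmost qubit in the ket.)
-0.225|00⟩ + (-0.06566 + 0.5391i)|01⟩ + (0.06689 - 0.7444i)|10⟩ + (0.3095 - 0.009778i)|11⟩

C-X leaves the control-|0⟩ kets |00⟩, |01⟩ unchanged and applies X to qubit 1 on the control-|1⟩ pair (|10⟩, |11⟩).
X = [[0, 1], [1, 0]].
With a = amp(|10⟩) = (0.3095 - 0.009778i) and b = amp(|11⟩) = (0.06689 - 0.7444i):
new amp(|10⟩) = (1)·b = (0.06689 - 0.7444i)
new amp(|11⟩) = (1)·a = (0.3095 - 0.009778i)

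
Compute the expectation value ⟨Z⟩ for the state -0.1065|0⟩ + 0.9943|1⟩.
-0.9773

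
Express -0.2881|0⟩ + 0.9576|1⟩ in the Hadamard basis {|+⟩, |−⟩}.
0.4734|+⟩ - 0.8808|−⟩

With |ψ⟩ = α|0⟩ + β|1⟩, the Hadamard-basis coefficients are ⟨+|ψ⟩ = (α + β)/√2 and ⟨−|ψ⟩ = (α − β)/√2.
Here α = -0.2881, β = 0.9576: (α + β)/√2 = 0.4734, (α − β)/√2 = -0.8808.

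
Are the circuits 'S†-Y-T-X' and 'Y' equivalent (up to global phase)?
No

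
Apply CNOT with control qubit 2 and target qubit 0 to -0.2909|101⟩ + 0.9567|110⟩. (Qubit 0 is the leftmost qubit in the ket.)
-0.2909|001⟩ + 0.9567|110⟩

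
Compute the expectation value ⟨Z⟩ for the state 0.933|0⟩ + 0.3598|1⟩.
0.741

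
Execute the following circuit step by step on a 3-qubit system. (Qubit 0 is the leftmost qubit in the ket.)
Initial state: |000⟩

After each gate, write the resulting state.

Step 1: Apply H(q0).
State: 1/√2|000⟩ + 1/√2|100⟩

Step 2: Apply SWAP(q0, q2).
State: 1/√2|000⟩ + 1/√2|001⟩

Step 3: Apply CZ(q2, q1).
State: 1/√2|000⟩ + 1/√2|001⟩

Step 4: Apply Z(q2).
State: 1/√2|000⟩ - 1/√2|001⟩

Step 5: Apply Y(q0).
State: (1/√2)i|100⟩ - (1/√2)i|101⟩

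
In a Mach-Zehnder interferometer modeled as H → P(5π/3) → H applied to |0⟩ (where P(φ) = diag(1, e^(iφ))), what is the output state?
(0.75 - 0.433i)|0⟩ + (0.25 + 0.433i)|1⟩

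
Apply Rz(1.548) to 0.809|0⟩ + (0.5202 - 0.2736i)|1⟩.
(0.5785 - 0.5655i)|0⟩ + (0.5633 + 0.168i)|1⟩

Rz(1.548) = [[e^(−iθ/2), 0], [0, e^(iθ/2)]] with e^(±iθ/2) = cos(θ/2) ± i·sin(θ/2); θ = 1.548, cos(θ/2) ≈ 0.71512, sin(θ/2) ≈ 0.699001.
With a = amp(|0⟩) = 0.809 and b = amp(|1⟩) = (0.5202 - 0.2736i):
new amp(|0⟩) = (0.71512 - 0.699001i)·a = (0.5785 - 0.5655i)
new amp(|1⟩) = (0.71512 + 0.699001i)·b = (0.5633 + 0.168i)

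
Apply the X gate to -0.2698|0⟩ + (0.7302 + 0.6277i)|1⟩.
(0.7302 + 0.6277i)|0⟩ - 0.2698|1⟩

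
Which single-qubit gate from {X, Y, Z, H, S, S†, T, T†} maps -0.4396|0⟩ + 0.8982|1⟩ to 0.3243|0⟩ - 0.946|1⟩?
H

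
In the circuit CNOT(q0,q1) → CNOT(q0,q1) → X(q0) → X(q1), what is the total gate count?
4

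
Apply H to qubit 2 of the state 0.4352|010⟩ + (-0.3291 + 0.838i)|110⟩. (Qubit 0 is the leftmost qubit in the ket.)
0.3077|010⟩ + 0.3077|011⟩ + (-0.2327 + 0.5926i)|110⟩ + (-0.2327 + 0.5926i)|111⟩

H on qubit 2 mixes each pair of kets that differ only in qubit 2: amplitudes (a, b) of (|…0…⟩, |…1…⟩) become ((a + b)/√2, (a − b)/√2). Kets absent from the input have amplitude 0.
(|010⟩, |011⟩): (a, b) = (0.4352, 0) → (0.3077, 0.3077)
(|110⟩, |111⟩): (a, b) = ((-0.3291 + 0.838i), 0) → ((-0.2327 + 0.5926i), (-0.2327 + 0.5926i))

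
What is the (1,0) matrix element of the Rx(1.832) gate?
-0.7932i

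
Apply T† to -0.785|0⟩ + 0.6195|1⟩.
-0.785|0⟩ + (0.4381 - 0.4381i)|1⟩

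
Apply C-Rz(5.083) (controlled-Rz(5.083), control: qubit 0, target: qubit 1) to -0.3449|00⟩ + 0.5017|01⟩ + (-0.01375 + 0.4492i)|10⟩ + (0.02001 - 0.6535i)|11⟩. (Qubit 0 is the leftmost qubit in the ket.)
-0.3449|00⟩ + 0.5017|01⟩ + (0.265 - 0.363i)|10⟩ + (0.3525 + 0.5506i)|11⟩

C-Rz(5.083) leaves the control-|0⟩ kets |00⟩, |01⟩ unchanged and applies Rz(5.083) to qubit 1 on the control-|1⟩ pair (|10⟩, |11⟩).
Rz(5.083) = [[e^(−iθ/2), 0], [0, e^(iθ/2)]] with e^(±iθ/2) = cos(θ/2) ± i·sin(θ/2); θ = 5.083, cos(θ/2) ≈ -0.825283, sin(θ/2) ≈ 0.564719.
With a = amp(|10⟩) = (-0.01375 + 0.4492i) and b = amp(|11⟩) = (0.02001 - 0.6535i):
new amp(|10⟩) = (-0.825283 - 0.564719i)·a = (0.265 - 0.363i)
new amp(|11⟩) = (-0.825283 + 0.564719i)·b = (0.3525 + 0.5506i)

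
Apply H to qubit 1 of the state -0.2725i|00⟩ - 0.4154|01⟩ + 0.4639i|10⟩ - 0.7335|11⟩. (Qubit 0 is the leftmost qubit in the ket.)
(-0.2937 - 0.1927i)|00⟩ + (0.2937 - 0.1927i)|01⟩ + (-0.5187 + 0.328i)|10⟩ + (0.5187 + 0.328i)|11⟩

H on qubit 1 mixes each pair of kets that differ only in qubit 1: amplitudes (a, b) of (|…0…⟩, |…1…⟩) become ((a + b)/√2, (a − b)/√2). Kets absent from the input have amplitude 0.
(|00⟩, |01⟩): (a, b) = (-0.2725i, -0.4154) → ((-0.2937 - 0.1927i), (0.2937 - 0.1927i))
(|10⟩, |11⟩): (a, b) = (0.4639i, -0.7335) → ((-0.5187 + 0.328i), (0.5187 + 0.328i))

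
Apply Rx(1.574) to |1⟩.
-0.7082i|0⟩ + 0.706|1⟩

Rx(1.574) = [[cos(θ/2), −i·sin(θ/2)], [−i·sin(θ/2), cos(θ/2)]]; θ = 1.574, cos(θ/2) ≈ 0.705973, sin(θ/2) ≈ 0.708239.
With a = amp(|0⟩) = 0 and b = amp(|1⟩) = 1:
new amp(|0⟩) = (0.705973)·a + (-0.708239i)·b = -0.7082i
new amp(|1⟩) = (-0.708239i)·a + (0.705973)·b = 0.706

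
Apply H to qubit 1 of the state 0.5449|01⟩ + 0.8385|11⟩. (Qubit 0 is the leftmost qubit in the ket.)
0.3853|00⟩ - 0.3853|01⟩ + 0.5929|10⟩ - 0.5929|11⟩

H on qubit 1 mixes each pair of kets that differ only in qubit 1: amplitudes (a, b) of (|…0…⟩, |…1…⟩) become ((a + b)/√2, (a − b)/√2). Kets absent from the input have amplitude 0.
(|00⟩, |01⟩): (a, b) = (0, 0.5449) → (0.3853, -0.3853)
(|10⟩, |11⟩): (a, b) = (0, 0.8385) → (0.5929, -0.5929)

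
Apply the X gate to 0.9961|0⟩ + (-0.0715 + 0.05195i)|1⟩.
(-0.0715 + 0.05195i)|0⟩ + 0.9961|1⟩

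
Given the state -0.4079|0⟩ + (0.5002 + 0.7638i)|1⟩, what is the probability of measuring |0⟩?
0.1664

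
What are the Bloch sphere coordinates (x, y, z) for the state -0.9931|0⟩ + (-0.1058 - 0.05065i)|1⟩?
(0.2101, 0.1006, 0.9725)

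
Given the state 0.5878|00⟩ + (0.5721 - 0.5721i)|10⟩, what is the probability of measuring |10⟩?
0.6546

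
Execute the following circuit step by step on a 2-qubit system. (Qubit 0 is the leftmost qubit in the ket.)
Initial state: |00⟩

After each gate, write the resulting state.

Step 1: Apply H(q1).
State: 1/√2|00⟩ + 1/√2|01⟩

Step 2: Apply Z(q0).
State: 1/√2|00⟩ + 1/√2|01⟩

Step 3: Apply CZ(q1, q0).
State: 1/√2|00⟩ + 1/√2|01⟩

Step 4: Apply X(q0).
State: 1/√2|10⟩ + 1/√2|11⟩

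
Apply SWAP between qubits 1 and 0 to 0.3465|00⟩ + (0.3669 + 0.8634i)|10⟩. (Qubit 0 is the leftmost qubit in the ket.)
0.3465|00⟩ + (0.3669 + 0.8634i)|01⟩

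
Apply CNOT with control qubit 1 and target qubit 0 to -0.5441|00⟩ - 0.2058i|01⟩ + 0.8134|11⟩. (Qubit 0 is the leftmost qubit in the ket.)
-0.5441|00⟩ + 0.8134|01⟩ - 0.2058i|11⟩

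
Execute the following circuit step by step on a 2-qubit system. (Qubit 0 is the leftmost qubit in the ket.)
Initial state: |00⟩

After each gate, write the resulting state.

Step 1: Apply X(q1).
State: |01⟩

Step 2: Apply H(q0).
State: 1/√2|01⟩ + 1/√2|11⟩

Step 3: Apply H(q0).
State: |01⟩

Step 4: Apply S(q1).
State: i|01⟩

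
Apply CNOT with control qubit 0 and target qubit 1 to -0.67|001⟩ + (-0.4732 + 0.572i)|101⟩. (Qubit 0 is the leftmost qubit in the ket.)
-0.67|001⟩ + (-0.4732 + 0.572i)|111⟩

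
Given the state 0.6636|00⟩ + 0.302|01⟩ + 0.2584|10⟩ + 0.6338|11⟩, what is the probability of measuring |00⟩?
0.4404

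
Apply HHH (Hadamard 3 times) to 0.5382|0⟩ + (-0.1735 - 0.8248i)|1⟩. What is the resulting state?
(0.2579 - 0.5832i)|0⟩ + (0.5032 + 0.5832i)|1⟩

H² = I, so H^3 = H: a single Hadamard. With (a, b) = (0.5382, (-0.1735 - 0.8248i)), H gives ((a + b)/√2, (a − b)/√2) = ((0.2579 - 0.5832i), (0.5032 + 0.5832i)).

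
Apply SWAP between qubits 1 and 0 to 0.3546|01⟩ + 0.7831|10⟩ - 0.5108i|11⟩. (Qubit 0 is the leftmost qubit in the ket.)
0.7831|01⟩ + 0.3546|10⟩ - 0.5108i|11⟩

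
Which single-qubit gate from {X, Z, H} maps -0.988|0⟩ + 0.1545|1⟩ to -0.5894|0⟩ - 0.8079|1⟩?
H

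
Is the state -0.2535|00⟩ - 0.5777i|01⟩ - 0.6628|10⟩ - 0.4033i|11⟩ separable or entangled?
Entangled

Writing the state as a|00⟩ + b|01⟩ + c|10⟩ + d|11⟩, it is a product state iff ad − bc = 0.
Here (a, b, c, d) = (-0.2535, -0.5777i, -0.6628, -0.4033i): ad − bc = (-0.2535)(-0.4033i) − (-0.5777i)(-0.6628) = -0.2807i ≠ 0, so the state is entangled.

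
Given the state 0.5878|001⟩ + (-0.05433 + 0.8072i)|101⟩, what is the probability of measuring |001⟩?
0.3455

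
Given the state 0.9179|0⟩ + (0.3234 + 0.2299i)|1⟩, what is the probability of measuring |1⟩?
0.1574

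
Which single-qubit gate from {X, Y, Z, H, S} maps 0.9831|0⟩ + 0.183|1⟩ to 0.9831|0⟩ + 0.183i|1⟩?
S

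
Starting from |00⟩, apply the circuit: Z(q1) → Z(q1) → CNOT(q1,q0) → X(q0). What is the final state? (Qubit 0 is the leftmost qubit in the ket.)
|10⟩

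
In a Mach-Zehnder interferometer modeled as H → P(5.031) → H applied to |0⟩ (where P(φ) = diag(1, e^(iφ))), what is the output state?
(0.6566 - 0.4748i)|0⟩ + (0.3434 + 0.4748i)|1⟩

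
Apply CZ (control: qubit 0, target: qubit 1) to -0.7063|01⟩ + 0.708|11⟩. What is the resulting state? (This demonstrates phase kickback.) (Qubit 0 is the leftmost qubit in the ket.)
-0.7063|01⟩ - 0.708|11⟩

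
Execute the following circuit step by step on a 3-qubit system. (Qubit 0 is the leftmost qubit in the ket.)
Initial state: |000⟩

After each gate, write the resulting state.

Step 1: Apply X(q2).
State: |001⟩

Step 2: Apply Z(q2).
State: -|001⟩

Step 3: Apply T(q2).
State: (-1/√2 - (1/√2)i)|001⟩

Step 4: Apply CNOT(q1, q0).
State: (-1/√2 - (1/√2)i)|001⟩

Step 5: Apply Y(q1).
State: (1/√2 - (1/√2)i)|011⟩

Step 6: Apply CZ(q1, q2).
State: (-1/√2 + (1/√2)i)|011⟩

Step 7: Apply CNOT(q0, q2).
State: (-1/√2 + (1/√2)i)|011⟩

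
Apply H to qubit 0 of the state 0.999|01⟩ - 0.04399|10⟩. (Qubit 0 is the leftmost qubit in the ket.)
-0.03111|00⟩ + 0.7064|01⟩ + 0.03111|10⟩ + 0.7064|11⟩

H on qubit 0 mixes each pair of kets that differ only in qubit 0: amplitudes (a, b) of (|…0…⟩, |…1…⟩) become ((a + b)/√2, (a − b)/√2). Kets absent from the input have amplitude 0.
(|00⟩, |10⟩): (a, b) = (0, -0.04399) → (-0.03111, 0.03111)
(|01⟩, |11⟩): (a, b) = (0.999, 0) → (0.7064, 0.7064)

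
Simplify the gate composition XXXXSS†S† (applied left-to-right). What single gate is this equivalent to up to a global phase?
S†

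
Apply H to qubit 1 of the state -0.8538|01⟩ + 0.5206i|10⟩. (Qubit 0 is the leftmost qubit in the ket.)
-0.6037|00⟩ + 0.6037|01⟩ + 0.3681i|10⟩ + 0.3681i|11⟩

H on qubit 1 mixes each pair of kets that differ only in qubit 1: amplitudes (a, b) of (|…0…⟩, |…1…⟩) become ((a + b)/√2, (a − b)/√2). Kets absent from the input have amplitude 0.
(|00⟩, |01⟩): (a, b) = (0, -0.8538) → (-0.6037, 0.6037)
(|10⟩, |11⟩): (a, b) = (0.5206i, 0) → (0.3681i, 0.3681i)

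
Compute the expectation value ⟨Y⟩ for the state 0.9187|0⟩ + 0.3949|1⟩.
0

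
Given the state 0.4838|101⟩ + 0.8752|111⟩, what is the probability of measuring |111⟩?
0.766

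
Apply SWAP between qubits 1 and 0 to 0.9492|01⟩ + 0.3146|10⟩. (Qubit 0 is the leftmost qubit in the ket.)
0.3146|01⟩ + 0.9492|10⟩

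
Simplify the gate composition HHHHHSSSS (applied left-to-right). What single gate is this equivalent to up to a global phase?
H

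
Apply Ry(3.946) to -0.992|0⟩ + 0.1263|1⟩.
0.2721|0⟩ - 0.9623|1⟩

Ry(3.946) = [[cos(θ/2), −sin(θ/2)], [sin(θ/2), cos(θ/2)]]; θ = 3.946, cos(θ/2) ≈ -0.391447, sin(θ/2) ≈ 0.920201.
With a = amp(|0⟩) = -0.992 and b = amp(|1⟩) = 0.1263:
new amp(|0⟩) = (-0.391447)·a + (-0.920201)·b = 0.2721
new amp(|1⟩) = (0.920201)·a + (-0.391447)·b = -0.9623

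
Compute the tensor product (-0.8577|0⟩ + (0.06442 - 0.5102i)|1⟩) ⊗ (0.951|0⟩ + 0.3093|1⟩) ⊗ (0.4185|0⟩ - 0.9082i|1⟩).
-0.3414|000⟩ + 0.7408i|001⟩ - 0.111|010⟩ + 0.2409i|011⟩ + (0.02564 - 0.2031i)|100⟩ + (-0.4407 - 0.05564i)|101⟩ + (0.008339 - 0.06604i)|110⟩ + (-0.1433 - 0.0181i)|111⟩

amp(|b₁b₂…⟩) = product of the factor amplitudes for bits b₁, b₂, …; only kets whose every factor amplitude is nonzero survive.
|000⟩: (-0.8577)(0.951)(0.4185) = -0.3414
|001⟩: (-0.8577)(0.951)(-0.9082i) = 0.7408i
|010⟩: (-0.8577)(0.3093)(0.4185) = -0.111
|011⟩: (-0.8577)(0.3093)(-0.9082i) = 0.2409i
|100⟩: (0.06442 - 0.5102i)(0.951)(0.4185) = (0.02564 - 0.2031i)
|101⟩: (0.06442 - 0.5102i)(0.951)(-0.9082i) = (-0.4407 - 0.05564i)
|110⟩: (0.06442 - 0.5102i)(0.3093)(0.4185) = (0.008339 - 0.06604i)
|111⟩: (0.06442 - 0.5102i)(0.3093)(-0.9082i) = (-0.1433 - 0.0181i)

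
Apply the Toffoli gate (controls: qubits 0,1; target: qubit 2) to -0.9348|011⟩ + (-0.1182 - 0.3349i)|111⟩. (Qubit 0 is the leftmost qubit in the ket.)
-0.9348|011⟩ + (-0.1182 - 0.3349i)|110⟩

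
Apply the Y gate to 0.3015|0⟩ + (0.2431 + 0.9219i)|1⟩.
(0.9219 - 0.2431i)|0⟩ + 0.3015i|1⟩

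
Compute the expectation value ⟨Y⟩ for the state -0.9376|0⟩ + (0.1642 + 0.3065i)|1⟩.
-0.5747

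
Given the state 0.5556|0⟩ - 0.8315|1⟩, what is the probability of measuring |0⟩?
0.3087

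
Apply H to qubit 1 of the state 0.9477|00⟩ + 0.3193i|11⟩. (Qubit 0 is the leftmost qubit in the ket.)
0.6701|00⟩ + 0.6701|01⟩ + 0.2258i|10⟩ - 0.2258i|11⟩

H on qubit 1 mixes each pair of kets that differ only in qubit 1: amplitudes (a, b) of (|…0…⟩, |…1…⟩) become ((a + b)/√2, (a − b)/√2). Kets absent from the input have amplitude 0.
(|00⟩, |01⟩): (a, b) = (0.9477, 0) → (0.6701, 0.6701)
(|10⟩, |11⟩): (a, b) = (0, 0.3193i) → (0.2258i, -0.2258i)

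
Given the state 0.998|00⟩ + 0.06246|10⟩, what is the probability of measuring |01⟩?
0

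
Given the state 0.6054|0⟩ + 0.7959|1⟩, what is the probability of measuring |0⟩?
0.3665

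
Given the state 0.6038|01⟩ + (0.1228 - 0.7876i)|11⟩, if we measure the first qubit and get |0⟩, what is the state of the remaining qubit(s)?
|1⟩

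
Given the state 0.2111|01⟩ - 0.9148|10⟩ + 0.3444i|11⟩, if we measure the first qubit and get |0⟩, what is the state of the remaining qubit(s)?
|1⟩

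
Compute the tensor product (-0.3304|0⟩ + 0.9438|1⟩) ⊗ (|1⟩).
-0.3304|01⟩ + 0.9438|11⟩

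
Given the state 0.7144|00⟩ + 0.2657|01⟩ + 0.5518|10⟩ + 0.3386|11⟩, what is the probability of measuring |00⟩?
0.5104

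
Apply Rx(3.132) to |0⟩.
0.004796|0⟩ - i|1⟩

Rx(3.132) = [[cos(θ/2), −i·sin(θ/2)], [−i·sin(θ/2), cos(θ/2)]]; θ = 3.132, cos(θ/2) ≈ 0.00479631, sin(θ/2) ≈ 0.999988.
With a = amp(|0⟩) = 1 and b = amp(|1⟩) = 0:
new amp(|0⟩) = (0.00479631)·a + (-0.999988i)·b = 0.004796
new amp(|1⟩) = (-0.999988i)·a + (0.00479631)·b = -i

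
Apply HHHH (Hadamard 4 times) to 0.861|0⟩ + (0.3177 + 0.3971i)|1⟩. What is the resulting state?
0.861|0⟩ + (0.3177 + 0.3971i)|1⟩

H² = I, so an even number of Hadamards cancels: H^4 = I and the state is unchanged.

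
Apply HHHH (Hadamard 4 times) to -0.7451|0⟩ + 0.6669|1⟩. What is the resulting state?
-0.7451|0⟩ + 0.6669|1⟩

H² = I, so an even number of Hadamards cancels: H^4 = I and the state is unchanged.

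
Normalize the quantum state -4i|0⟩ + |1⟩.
-0.9701i|0⟩ + 0.2425|1⟩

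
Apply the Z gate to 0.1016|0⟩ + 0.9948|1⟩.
0.1016|0⟩ - 0.9948|1⟩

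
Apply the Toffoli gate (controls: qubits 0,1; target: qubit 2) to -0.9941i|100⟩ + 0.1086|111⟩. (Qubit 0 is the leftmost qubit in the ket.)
-0.9941i|100⟩ + 0.1086|110⟩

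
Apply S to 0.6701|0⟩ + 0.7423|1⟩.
0.6701|0⟩ + 0.7423i|1⟩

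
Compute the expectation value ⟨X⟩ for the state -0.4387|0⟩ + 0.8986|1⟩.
-0.7884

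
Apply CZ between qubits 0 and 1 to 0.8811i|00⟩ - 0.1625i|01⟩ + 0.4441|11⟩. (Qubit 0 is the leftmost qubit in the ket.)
0.8811i|00⟩ - 0.1625i|01⟩ - 0.4441|11⟩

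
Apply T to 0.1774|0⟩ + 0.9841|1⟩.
0.1774|0⟩ + (0.6959 + 0.6959i)|1⟩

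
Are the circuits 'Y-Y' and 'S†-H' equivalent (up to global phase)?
No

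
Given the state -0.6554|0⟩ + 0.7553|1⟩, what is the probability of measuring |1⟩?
0.5705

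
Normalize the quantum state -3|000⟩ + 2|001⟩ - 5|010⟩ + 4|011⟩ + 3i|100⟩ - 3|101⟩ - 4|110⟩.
-0.3198|000⟩ + 0.2132|001⟩ - 0.533|010⟩ + 0.4264|011⟩ + 0.3198i|100⟩ - 0.3198|101⟩ - 0.4264|110⟩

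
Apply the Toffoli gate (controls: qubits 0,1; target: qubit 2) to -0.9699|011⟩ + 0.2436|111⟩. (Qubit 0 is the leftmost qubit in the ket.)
-0.9699|011⟩ + 0.2436|110⟩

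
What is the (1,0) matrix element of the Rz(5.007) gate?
0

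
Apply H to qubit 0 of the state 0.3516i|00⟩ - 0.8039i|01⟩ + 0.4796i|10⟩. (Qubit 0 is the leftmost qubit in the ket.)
0.5877i|00⟩ - 0.5684i|01⟩ - 0.09051i|10⟩ - 0.5684i|11⟩

H on qubit 0 mixes each pair of kets that differ only in qubit 0: amplitudes (a, b) of (|…0…⟩, |…1…⟩) become ((a + b)/√2, (a − b)/√2). Kets absent from the input have amplitude 0.
(|00⟩, |10⟩): (a, b) = (0.3516i, 0.4796i) → (0.5877i, -0.09051i)
(|01⟩, |11⟩): (a, b) = (-0.8039i, 0) → (-0.5684i, -0.5684i)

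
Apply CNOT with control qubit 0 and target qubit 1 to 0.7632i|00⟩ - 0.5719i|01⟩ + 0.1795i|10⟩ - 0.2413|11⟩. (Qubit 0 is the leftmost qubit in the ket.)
0.7632i|00⟩ - 0.5719i|01⟩ - 0.2413|10⟩ + 0.1795i|11⟩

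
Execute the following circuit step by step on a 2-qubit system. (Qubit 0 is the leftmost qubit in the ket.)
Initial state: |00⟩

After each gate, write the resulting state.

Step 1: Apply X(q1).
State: |01⟩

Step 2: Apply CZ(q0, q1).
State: |01⟩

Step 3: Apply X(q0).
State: |11⟩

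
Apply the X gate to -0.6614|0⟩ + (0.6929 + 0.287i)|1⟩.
(0.6929 + 0.287i)|0⟩ - 0.6614|1⟩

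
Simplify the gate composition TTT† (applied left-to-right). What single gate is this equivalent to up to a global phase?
T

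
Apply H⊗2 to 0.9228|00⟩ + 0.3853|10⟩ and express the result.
0.6541|00⟩ + 0.6541|01⟩ + 0.2688|10⟩ + 0.2688|11⟩

H⊗2 gives amp(|y⟩) = (1/2) Σ_x (−1)^(x·y) amp(|x⟩), where x·y is the number of positions in which both x and y have a 1.
|00⟩: (0.9228 + 0.3853)/2 = 0.6541
|01⟩: (0.9228 + 0.3853)/2 = 0.6541
|10⟩: (0.9228 - 0.3853)/2 = 0.2688
|11⟩: (0.9228 - 0.3853)/2 = 0.2688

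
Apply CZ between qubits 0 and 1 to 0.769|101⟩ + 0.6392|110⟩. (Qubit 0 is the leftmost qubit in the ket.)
0.769|101⟩ - 0.6392|110⟩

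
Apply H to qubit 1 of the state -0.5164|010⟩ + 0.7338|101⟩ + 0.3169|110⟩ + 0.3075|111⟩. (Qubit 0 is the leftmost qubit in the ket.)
-0.3651|000⟩ + 0.3651|010⟩ + 0.2241|100⟩ + 0.7363|101⟩ - 0.2241|110⟩ + 0.3014|111⟩

H on qubit 1 mixes each pair of kets that differ only in qubit 1: amplitudes (a, b) of (|…0…⟩, |…1…⟩) become ((a + b)/√2, (a − b)/√2). Kets absent from the input have amplitude 0.
(|000⟩, |010⟩): (a, b) = (0, -0.5164) → (-0.3651, 0.3651)
(|100⟩, |110⟩): (a, b) = (0, 0.3169) → (0.2241, -0.2241)
(|101⟩, |111⟩): (a, b) = (0.7338, 0.3075) → (0.7363, 0.3014)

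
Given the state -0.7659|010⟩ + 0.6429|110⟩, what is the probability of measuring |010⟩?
0.5866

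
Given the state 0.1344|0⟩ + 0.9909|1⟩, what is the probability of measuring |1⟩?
0.9819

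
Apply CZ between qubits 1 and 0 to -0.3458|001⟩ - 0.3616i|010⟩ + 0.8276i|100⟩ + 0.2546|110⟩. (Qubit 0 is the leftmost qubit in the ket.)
-0.3458|001⟩ - 0.3616i|010⟩ + 0.8276i|100⟩ - 0.2546|110⟩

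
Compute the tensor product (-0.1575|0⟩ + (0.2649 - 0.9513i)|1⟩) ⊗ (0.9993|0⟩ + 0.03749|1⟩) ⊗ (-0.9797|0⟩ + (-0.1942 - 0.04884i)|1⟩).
0.1542|000⟩ + (0.03057 + 0.007687i)|001⟩ + 0.005785|010⟩ + (0.001147 + 0.0002884i)|011⟩ + (-0.2593 + 0.9313i)|100⟩ + (-0.09784 + 0.1717i)|101⟩ + (-0.009729 + 0.03494i)|110⟩ + (-0.00367 + 0.006441i)|111⟩

amp(|b₁b₂…⟩) = product of the factor amplitudes for bits b₁, b₂, …; only kets whose every factor amplitude is nonzero survive.
|000⟩: (-0.1575)(0.9993)(-0.9797) = 0.1542
|001⟩: (-0.1575)(0.9993)(-0.1942 - 0.04884i) = (0.03057 + 0.007687i)
|010⟩: (-0.1575)(0.03749)(-0.9797) = 0.005785
|011⟩: (-0.1575)(0.03749)(-0.1942 - 0.04884i) = (0.001147 + 0.0002884i)
|100⟩: (0.2649 - 0.9513i)(0.9993)(-0.9797) = (-0.2593 + 0.9313i)
|101⟩: (0.2649 - 0.9513i)(0.9993)(-0.1942 - 0.04884i) = (-0.09784 + 0.1717i)
|110⟩: (0.2649 - 0.9513i)(0.03749)(-0.9797) = (-0.009729 + 0.03494i)
|111⟩: (0.2649 - 0.9513i)(0.03749)(-0.1942 - 0.04884i) = (-0.00367 + 0.006441i)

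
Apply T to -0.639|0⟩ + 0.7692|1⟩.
-0.639|0⟩ + (0.5439 + 0.5439i)|1⟩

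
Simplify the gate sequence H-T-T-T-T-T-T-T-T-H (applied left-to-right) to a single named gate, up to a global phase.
I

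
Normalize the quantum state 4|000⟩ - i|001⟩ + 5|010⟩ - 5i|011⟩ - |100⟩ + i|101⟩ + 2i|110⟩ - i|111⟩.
0.465|000⟩ - 0.1162i|001⟩ + 0.5812|010⟩ - 0.5812i|011⟩ - 0.1162|100⟩ + 0.1162i|101⟩ + 0.2325i|110⟩ - 0.1162i|111⟩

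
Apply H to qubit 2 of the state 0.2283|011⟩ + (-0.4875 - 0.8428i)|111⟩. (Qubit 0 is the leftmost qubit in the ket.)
0.1614|010⟩ - 0.1614|011⟩ + (-0.3447 - 0.5959i)|110⟩ + (0.3447 + 0.5959i)|111⟩

H on qubit 2 mixes each pair of kets that differ only in qubit 2: amplitudes (a, b) of (|…0…⟩, |…1…⟩) become ((a + b)/√2, (a − b)/√2). Kets absent from the input have amplitude 0.
(|010⟩, |011⟩): (a, b) = (0, 0.2283) → (0.1614, -0.1614)
(|110⟩, |111⟩): (a, b) = (0, (-0.4875 - 0.8428i)) → ((-0.3447 - 0.5959i), (0.3447 + 0.5959i))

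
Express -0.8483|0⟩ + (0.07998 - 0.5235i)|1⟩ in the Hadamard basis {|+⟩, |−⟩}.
(-0.5433 - 0.3702i)|+⟩ + (-0.6564 + 0.3702i)|−⟩

With |ψ⟩ = α|0⟩ + β|1⟩, the Hadamard-basis coefficients are ⟨+|ψ⟩ = (α + β)/√2 and ⟨−|ψ⟩ = (α − β)/√2.
Here α = -0.8483, β = (0.07998 - 0.5235i): (α + β)/√2 = (-0.5433 - 0.3702i), (α − β)/√2 = (-0.6564 + 0.3702i).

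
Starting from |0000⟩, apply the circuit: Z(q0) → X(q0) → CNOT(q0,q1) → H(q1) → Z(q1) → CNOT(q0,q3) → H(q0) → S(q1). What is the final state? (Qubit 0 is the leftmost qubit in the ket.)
1/2|0001⟩ + (1/2)i|0101⟩ - 1/2|1001⟩ - (1/2)i|1101⟩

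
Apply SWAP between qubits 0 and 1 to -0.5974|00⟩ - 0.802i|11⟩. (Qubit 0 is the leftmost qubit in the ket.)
-0.5974|00⟩ - 0.802i|11⟩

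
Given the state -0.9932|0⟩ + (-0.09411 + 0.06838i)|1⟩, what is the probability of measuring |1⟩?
0.01353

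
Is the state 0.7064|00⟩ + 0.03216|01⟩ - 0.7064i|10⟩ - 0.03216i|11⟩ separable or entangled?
Separable

Writing the state as a|00⟩ + b|01⟩ + c|10⟩ + d|11⟩, it is a product state iff ad − bc = 0.
Here (a, b, c, d) = (0.7064, 0.03216, -0.7064i, -0.03216i): ad − bc = (0.7064)(-0.03216i) − (0.03216)(-0.7064i) = 0, so the state is separable.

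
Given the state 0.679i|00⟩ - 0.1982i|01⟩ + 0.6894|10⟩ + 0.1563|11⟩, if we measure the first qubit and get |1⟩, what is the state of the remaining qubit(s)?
0.9752|0⟩ + 0.2211|1⟩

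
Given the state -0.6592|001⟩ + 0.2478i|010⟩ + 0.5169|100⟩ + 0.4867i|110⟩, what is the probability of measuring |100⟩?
0.2672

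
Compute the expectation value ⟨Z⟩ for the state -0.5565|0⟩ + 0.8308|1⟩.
-0.3805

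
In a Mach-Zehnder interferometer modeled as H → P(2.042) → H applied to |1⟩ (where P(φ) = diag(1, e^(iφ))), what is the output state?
(0.727 - 0.4455i)|0⟩ + (0.273 + 0.4455i)|1⟩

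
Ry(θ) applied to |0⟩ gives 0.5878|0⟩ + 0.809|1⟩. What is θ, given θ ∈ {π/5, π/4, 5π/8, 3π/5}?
3π/5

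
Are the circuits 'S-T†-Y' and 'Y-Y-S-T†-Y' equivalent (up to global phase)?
Yes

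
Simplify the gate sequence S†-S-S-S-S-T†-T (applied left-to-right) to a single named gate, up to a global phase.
S†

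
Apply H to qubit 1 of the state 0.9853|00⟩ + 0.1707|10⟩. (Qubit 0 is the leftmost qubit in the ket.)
0.6967|00⟩ + 0.6967|01⟩ + 0.1207|10⟩ + 0.1207|11⟩

H on qubit 1 mixes each pair of kets that differ only in qubit 1: amplitudes (a, b) of (|…0…⟩, |…1…⟩) become ((a + b)/√2, (a − b)/√2). Kets absent from the input have amplitude 0.
(|00⟩, |01⟩): (a, b) = (0.9853, 0) → (0.6967, 0.6967)
(|10⟩, |11⟩): (a, b) = (0.1707, 0) → (0.1207, 0.1207)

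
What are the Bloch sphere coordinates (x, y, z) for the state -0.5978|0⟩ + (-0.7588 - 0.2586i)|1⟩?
(0.9072, 0.3092, -0.2853)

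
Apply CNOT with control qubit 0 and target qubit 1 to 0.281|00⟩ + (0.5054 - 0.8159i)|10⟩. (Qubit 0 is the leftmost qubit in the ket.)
0.281|00⟩ + (0.5054 - 0.8159i)|11⟩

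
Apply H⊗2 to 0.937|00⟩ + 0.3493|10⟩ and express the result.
0.6432|00⟩ + 0.6432|01⟩ + 0.2939|10⟩ + 0.2939|11⟩

H⊗2 gives amp(|y⟩) = (1/2) Σ_x (−1)^(x·y) amp(|x⟩), where x·y is the number of positions in which both x and y have a 1.
|00⟩: (0.937 + 0.3493)/2 = 0.6432
|01⟩: (0.937 + 0.3493)/2 = 0.6432
|10⟩: (0.937 - 0.3493)/2 = 0.2939
|11⟩: (0.937 - 0.3493)/2 = 0.2939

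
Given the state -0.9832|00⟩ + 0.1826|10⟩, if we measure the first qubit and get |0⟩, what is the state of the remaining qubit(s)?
-|0⟩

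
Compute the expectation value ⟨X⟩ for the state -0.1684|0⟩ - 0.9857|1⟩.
0.332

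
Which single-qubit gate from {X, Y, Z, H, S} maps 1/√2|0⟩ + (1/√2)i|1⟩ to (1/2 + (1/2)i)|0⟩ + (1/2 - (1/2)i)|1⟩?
H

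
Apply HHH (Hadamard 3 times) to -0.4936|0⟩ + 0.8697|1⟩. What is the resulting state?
0.2659|0⟩ - 0.964|1⟩

H² = I, so H^3 = H: a single Hadamard. With (a, b) = (-0.4936, 0.8697), H gives ((a + b)/√2, (a − b)/√2) = (0.2659, -0.964).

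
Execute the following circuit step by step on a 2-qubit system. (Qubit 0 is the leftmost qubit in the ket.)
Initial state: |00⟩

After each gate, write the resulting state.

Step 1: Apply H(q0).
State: 1/√2|00⟩ + 1/√2|10⟩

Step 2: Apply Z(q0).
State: 1/√2|00⟩ - 1/√2|10⟩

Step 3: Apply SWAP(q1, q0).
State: 1/√2|00⟩ - 1/√2|01⟩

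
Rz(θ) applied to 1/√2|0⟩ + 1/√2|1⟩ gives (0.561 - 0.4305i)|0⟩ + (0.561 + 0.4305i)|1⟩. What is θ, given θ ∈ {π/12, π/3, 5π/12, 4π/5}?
5π/12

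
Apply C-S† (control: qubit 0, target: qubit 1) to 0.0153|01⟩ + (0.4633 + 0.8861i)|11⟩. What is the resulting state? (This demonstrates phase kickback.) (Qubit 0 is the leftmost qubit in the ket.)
0.0153|01⟩ + (0.8861 - 0.4633i)|11⟩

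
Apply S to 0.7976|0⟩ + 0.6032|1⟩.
0.7976|0⟩ + 0.6032i|1⟩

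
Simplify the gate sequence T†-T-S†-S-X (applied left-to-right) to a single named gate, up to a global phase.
X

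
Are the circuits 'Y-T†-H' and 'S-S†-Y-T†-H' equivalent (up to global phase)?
Yes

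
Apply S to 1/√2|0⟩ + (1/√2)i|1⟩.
1/√2|0⟩ - 1/√2|1⟩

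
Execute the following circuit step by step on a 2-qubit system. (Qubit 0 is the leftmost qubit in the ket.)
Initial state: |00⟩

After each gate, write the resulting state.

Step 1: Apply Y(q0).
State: i|10⟩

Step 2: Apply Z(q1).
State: i|10⟩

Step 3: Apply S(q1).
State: i|10⟩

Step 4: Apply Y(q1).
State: -|11⟩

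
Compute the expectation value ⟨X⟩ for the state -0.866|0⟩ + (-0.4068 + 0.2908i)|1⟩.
0.7046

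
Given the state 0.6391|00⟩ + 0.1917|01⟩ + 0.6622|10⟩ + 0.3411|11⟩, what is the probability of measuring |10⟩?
0.4385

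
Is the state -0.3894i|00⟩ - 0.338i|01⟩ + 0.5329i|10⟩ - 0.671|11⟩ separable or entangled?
Entangled

Writing the state as a|00⟩ + b|01⟩ + c|10⟩ + d|11⟩, it is a product state iff ad − bc = 0.
Here (a, b, c, d) = (-0.3894i, -0.338i, 0.5329i, -0.671): ad − bc = (-0.3894i)(-0.671) − (-0.338i)(0.5329i) = (-0.1801 + 0.2613i) ≠ 0, so the state is entangled.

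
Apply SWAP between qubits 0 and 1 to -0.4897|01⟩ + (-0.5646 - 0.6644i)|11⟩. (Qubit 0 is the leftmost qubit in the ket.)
-0.4897|10⟩ + (-0.5646 - 0.6644i)|11⟩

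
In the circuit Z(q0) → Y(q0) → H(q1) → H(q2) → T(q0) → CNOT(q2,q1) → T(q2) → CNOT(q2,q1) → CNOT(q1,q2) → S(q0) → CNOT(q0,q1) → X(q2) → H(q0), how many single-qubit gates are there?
9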